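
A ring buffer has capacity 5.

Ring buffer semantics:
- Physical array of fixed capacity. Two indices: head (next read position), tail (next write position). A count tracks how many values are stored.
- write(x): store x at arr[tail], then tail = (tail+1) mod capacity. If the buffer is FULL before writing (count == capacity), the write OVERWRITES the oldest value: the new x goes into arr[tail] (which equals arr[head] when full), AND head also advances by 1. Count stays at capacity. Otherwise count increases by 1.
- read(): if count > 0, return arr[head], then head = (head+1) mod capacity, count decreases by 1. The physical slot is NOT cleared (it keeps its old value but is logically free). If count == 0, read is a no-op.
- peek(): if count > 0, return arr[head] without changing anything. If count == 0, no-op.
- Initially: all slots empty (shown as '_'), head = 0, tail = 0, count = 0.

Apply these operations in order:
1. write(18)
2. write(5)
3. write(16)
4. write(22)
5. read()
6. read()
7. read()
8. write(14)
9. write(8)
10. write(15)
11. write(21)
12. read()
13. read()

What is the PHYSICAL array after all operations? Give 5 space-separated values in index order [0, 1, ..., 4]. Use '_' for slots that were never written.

After op 1 (write(18)): arr=[18 _ _ _ _] head=0 tail=1 count=1
After op 2 (write(5)): arr=[18 5 _ _ _] head=0 tail=2 count=2
After op 3 (write(16)): arr=[18 5 16 _ _] head=0 tail=3 count=3
After op 4 (write(22)): arr=[18 5 16 22 _] head=0 tail=4 count=4
After op 5 (read()): arr=[18 5 16 22 _] head=1 tail=4 count=3
After op 6 (read()): arr=[18 5 16 22 _] head=2 tail=4 count=2
After op 7 (read()): arr=[18 5 16 22 _] head=3 tail=4 count=1
After op 8 (write(14)): arr=[18 5 16 22 14] head=3 tail=0 count=2
After op 9 (write(8)): arr=[8 5 16 22 14] head=3 tail=1 count=3
After op 10 (write(15)): arr=[8 15 16 22 14] head=3 tail=2 count=4
After op 11 (write(21)): arr=[8 15 21 22 14] head=3 tail=3 count=5
After op 12 (read()): arr=[8 15 21 22 14] head=4 tail=3 count=4
After op 13 (read()): arr=[8 15 21 22 14] head=0 tail=3 count=3

Answer: 8 15 21 22 14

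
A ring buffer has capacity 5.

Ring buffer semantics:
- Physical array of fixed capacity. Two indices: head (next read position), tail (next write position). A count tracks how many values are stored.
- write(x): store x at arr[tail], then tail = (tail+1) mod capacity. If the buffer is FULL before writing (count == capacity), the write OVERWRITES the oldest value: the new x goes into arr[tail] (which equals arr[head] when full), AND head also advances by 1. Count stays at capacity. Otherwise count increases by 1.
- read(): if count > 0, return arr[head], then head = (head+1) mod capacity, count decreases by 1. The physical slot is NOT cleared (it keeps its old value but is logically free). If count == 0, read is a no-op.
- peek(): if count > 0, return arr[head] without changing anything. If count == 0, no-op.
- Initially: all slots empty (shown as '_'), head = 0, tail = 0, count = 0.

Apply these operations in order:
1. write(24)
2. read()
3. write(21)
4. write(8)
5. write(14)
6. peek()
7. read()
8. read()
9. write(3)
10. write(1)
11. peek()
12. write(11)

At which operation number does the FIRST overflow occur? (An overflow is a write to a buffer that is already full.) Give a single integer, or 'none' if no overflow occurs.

After op 1 (write(24)): arr=[24 _ _ _ _] head=0 tail=1 count=1
After op 2 (read()): arr=[24 _ _ _ _] head=1 tail=1 count=0
After op 3 (write(21)): arr=[24 21 _ _ _] head=1 tail=2 count=1
After op 4 (write(8)): arr=[24 21 8 _ _] head=1 tail=3 count=2
After op 5 (write(14)): arr=[24 21 8 14 _] head=1 tail=4 count=3
After op 6 (peek()): arr=[24 21 8 14 _] head=1 tail=4 count=3
After op 7 (read()): arr=[24 21 8 14 _] head=2 tail=4 count=2
After op 8 (read()): arr=[24 21 8 14 _] head=3 tail=4 count=1
After op 9 (write(3)): arr=[24 21 8 14 3] head=3 tail=0 count=2
After op 10 (write(1)): arr=[1 21 8 14 3] head=3 tail=1 count=3
After op 11 (peek()): arr=[1 21 8 14 3] head=3 tail=1 count=3
After op 12 (write(11)): arr=[1 11 8 14 3] head=3 tail=2 count=4

Answer: none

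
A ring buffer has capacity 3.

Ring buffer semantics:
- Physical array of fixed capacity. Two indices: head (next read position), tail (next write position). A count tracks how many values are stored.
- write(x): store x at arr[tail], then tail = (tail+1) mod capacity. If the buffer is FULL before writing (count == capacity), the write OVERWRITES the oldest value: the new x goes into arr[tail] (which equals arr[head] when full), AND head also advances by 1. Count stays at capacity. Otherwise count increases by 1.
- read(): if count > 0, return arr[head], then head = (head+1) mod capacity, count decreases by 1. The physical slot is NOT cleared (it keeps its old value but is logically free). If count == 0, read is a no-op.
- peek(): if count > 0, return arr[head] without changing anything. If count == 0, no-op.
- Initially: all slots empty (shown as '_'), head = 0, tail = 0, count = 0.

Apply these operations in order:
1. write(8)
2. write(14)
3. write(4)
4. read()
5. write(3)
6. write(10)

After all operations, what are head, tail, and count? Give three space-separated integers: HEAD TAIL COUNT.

After op 1 (write(8)): arr=[8 _ _] head=0 tail=1 count=1
After op 2 (write(14)): arr=[8 14 _] head=0 tail=2 count=2
After op 3 (write(4)): arr=[8 14 4] head=0 tail=0 count=3
After op 4 (read()): arr=[8 14 4] head=1 tail=0 count=2
After op 5 (write(3)): arr=[3 14 4] head=1 tail=1 count=3
After op 6 (write(10)): arr=[3 10 4] head=2 tail=2 count=3

Answer: 2 2 3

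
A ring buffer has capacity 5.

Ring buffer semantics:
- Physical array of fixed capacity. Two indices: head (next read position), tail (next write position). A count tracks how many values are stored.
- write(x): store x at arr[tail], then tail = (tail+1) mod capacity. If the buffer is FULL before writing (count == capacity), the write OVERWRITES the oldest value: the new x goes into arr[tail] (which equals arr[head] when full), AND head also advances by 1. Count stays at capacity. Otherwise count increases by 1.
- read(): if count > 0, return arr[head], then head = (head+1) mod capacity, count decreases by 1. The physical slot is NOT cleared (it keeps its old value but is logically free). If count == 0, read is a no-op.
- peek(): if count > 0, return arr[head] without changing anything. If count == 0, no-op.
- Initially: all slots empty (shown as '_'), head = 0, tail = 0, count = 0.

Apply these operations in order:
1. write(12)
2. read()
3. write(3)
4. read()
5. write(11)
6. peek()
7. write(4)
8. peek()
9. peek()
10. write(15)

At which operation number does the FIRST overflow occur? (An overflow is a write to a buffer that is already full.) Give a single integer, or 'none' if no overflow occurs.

Answer: none

Derivation:
After op 1 (write(12)): arr=[12 _ _ _ _] head=0 tail=1 count=1
After op 2 (read()): arr=[12 _ _ _ _] head=1 tail=1 count=0
After op 3 (write(3)): arr=[12 3 _ _ _] head=1 tail=2 count=1
After op 4 (read()): arr=[12 3 _ _ _] head=2 tail=2 count=0
After op 5 (write(11)): arr=[12 3 11 _ _] head=2 tail=3 count=1
After op 6 (peek()): arr=[12 3 11 _ _] head=2 tail=3 count=1
After op 7 (write(4)): arr=[12 3 11 4 _] head=2 tail=4 count=2
After op 8 (peek()): arr=[12 3 11 4 _] head=2 tail=4 count=2
After op 9 (peek()): arr=[12 3 11 4 _] head=2 tail=4 count=2
After op 10 (write(15)): arr=[12 3 11 4 15] head=2 tail=0 count=3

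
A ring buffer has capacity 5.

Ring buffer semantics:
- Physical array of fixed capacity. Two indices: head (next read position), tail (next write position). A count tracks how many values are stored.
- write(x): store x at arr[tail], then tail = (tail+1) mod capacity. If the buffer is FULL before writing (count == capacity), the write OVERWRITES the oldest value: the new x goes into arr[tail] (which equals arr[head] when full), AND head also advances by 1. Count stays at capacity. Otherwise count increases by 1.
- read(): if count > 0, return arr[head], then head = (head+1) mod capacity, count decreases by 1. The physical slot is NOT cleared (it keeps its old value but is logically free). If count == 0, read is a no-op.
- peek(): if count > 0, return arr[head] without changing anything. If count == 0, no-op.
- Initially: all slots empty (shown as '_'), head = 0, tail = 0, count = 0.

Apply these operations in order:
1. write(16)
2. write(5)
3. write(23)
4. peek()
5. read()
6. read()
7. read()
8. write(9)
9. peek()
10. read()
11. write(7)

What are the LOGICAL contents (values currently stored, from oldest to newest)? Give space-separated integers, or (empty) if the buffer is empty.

After op 1 (write(16)): arr=[16 _ _ _ _] head=0 tail=1 count=1
After op 2 (write(5)): arr=[16 5 _ _ _] head=0 tail=2 count=2
After op 3 (write(23)): arr=[16 5 23 _ _] head=0 tail=3 count=3
After op 4 (peek()): arr=[16 5 23 _ _] head=0 tail=3 count=3
After op 5 (read()): arr=[16 5 23 _ _] head=1 tail=3 count=2
After op 6 (read()): arr=[16 5 23 _ _] head=2 tail=3 count=1
After op 7 (read()): arr=[16 5 23 _ _] head=3 tail=3 count=0
After op 8 (write(9)): arr=[16 5 23 9 _] head=3 tail=4 count=1
After op 9 (peek()): arr=[16 5 23 9 _] head=3 tail=4 count=1
After op 10 (read()): arr=[16 5 23 9 _] head=4 tail=4 count=0
After op 11 (write(7)): arr=[16 5 23 9 7] head=4 tail=0 count=1

Answer: 7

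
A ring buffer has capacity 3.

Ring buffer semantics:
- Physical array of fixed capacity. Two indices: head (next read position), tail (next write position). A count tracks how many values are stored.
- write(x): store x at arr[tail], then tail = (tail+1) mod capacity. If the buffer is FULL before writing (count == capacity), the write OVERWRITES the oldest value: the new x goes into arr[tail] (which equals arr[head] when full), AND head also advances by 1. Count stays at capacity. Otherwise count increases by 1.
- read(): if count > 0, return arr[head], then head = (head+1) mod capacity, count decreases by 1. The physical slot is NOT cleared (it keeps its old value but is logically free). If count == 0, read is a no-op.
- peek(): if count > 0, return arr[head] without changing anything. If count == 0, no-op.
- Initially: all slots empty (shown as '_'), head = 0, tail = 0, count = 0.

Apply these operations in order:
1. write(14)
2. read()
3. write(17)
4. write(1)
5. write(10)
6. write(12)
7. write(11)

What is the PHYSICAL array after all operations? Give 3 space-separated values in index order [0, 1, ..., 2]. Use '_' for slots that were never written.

Answer: 10 12 11

Derivation:
After op 1 (write(14)): arr=[14 _ _] head=0 tail=1 count=1
After op 2 (read()): arr=[14 _ _] head=1 tail=1 count=0
After op 3 (write(17)): arr=[14 17 _] head=1 tail=2 count=1
After op 4 (write(1)): arr=[14 17 1] head=1 tail=0 count=2
After op 5 (write(10)): arr=[10 17 1] head=1 tail=1 count=3
After op 6 (write(12)): arr=[10 12 1] head=2 tail=2 count=3
After op 7 (write(11)): arr=[10 12 11] head=0 tail=0 count=3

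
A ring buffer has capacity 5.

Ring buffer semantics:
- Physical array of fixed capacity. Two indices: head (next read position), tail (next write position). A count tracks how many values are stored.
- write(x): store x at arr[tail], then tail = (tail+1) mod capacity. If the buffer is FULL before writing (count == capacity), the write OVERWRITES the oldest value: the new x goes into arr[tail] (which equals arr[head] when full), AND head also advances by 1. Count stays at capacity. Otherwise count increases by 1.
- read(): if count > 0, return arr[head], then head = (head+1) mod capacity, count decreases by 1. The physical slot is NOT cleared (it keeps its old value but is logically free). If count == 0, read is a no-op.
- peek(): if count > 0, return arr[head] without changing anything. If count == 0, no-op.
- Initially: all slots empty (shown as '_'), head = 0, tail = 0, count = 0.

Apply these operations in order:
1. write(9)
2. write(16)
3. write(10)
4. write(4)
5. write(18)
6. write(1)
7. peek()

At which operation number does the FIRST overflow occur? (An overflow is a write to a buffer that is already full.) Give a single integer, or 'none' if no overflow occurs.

After op 1 (write(9)): arr=[9 _ _ _ _] head=0 tail=1 count=1
After op 2 (write(16)): arr=[9 16 _ _ _] head=0 tail=2 count=2
After op 3 (write(10)): arr=[9 16 10 _ _] head=0 tail=3 count=3
After op 4 (write(4)): arr=[9 16 10 4 _] head=0 tail=4 count=4
After op 5 (write(18)): arr=[9 16 10 4 18] head=0 tail=0 count=5
After op 6 (write(1)): arr=[1 16 10 4 18] head=1 tail=1 count=5
After op 7 (peek()): arr=[1 16 10 4 18] head=1 tail=1 count=5

Answer: 6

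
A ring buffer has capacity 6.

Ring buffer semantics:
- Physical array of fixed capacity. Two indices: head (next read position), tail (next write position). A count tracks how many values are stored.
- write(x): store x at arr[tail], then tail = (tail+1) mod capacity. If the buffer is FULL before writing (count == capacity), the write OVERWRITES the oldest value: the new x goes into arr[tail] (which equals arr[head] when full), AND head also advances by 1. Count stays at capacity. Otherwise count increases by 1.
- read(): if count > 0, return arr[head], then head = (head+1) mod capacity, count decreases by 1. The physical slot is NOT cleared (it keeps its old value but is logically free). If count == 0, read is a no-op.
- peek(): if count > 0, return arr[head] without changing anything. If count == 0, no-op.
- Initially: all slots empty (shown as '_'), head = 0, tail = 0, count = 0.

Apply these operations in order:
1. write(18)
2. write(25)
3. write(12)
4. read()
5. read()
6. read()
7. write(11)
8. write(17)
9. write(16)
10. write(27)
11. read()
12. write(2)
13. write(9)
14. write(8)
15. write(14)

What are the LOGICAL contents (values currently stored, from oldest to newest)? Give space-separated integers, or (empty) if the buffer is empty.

Answer: 16 27 2 9 8 14

Derivation:
After op 1 (write(18)): arr=[18 _ _ _ _ _] head=0 tail=1 count=1
After op 2 (write(25)): arr=[18 25 _ _ _ _] head=0 tail=2 count=2
After op 3 (write(12)): arr=[18 25 12 _ _ _] head=0 tail=3 count=3
After op 4 (read()): arr=[18 25 12 _ _ _] head=1 tail=3 count=2
After op 5 (read()): arr=[18 25 12 _ _ _] head=2 tail=3 count=1
After op 6 (read()): arr=[18 25 12 _ _ _] head=3 tail=3 count=0
After op 7 (write(11)): arr=[18 25 12 11 _ _] head=3 tail=4 count=1
After op 8 (write(17)): arr=[18 25 12 11 17 _] head=3 tail=5 count=2
After op 9 (write(16)): arr=[18 25 12 11 17 16] head=3 tail=0 count=3
After op 10 (write(27)): arr=[27 25 12 11 17 16] head=3 tail=1 count=4
After op 11 (read()): arr=[27 25 12 11 17 16] head=4 tail=1 count=3
After op 12 (write(2)): arr=[27 2 12 11 17 16] head=4 tail=2 count=4
After op 13 (write(9)): arr=[27 2 9 11 17 16] head=4 tail=3 count=5
After op 14 (write(8)): arr=[27 2 9 8 17 16] head=4 tail=4 count=6
After op 15 (write(14)): arr=[27 2 9 8 14 16] head=5 tail=5 count=6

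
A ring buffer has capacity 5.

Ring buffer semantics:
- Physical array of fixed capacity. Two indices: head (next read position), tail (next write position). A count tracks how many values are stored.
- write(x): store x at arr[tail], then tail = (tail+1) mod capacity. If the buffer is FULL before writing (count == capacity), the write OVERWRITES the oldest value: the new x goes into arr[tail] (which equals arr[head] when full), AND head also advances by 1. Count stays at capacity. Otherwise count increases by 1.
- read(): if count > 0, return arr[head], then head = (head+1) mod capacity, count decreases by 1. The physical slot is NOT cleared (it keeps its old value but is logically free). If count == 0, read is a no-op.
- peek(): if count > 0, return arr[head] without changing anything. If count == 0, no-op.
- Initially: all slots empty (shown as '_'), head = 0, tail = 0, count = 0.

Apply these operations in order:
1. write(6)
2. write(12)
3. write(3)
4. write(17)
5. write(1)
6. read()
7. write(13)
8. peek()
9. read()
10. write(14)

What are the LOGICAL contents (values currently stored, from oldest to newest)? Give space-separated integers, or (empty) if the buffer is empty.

Answer: 3 17 1 13 14

Derivation:
After op 1 (write(6)): arr=[6 _ _ _ _] head=0 tail=1 count=1
After op 2 (write(12)): arr=[6 12 _ _ _] head=0 tail=2 count=2
After op 3 (write(3)): arr=[6 12 3 _ _] head=0 tail=3 count=3
After op 4 (write(17)): arr=[6 12 3 17 _] head=0 tail=4 count=4
After op 5 (write(1)): arr=[6 12 3 17 1] head=0 tail=0 count=5
After op 6 (read()): arr=[6 12 3 17 1] head=1 tail=0 count=4
After op 7 (write(13)): arr=[13 12 3 17 1] head=1 tail=1 count=5
After op 8 (peek()): arr=[13 12 3 17 1] head=1 tail=1 count=5
After op 9 (read()): arr=[13 12 3 17 1] head=2 tail=1 count=4
After op 10 (write(14)): arr=[13 14 3 17 1] head=2 tail=2 count=5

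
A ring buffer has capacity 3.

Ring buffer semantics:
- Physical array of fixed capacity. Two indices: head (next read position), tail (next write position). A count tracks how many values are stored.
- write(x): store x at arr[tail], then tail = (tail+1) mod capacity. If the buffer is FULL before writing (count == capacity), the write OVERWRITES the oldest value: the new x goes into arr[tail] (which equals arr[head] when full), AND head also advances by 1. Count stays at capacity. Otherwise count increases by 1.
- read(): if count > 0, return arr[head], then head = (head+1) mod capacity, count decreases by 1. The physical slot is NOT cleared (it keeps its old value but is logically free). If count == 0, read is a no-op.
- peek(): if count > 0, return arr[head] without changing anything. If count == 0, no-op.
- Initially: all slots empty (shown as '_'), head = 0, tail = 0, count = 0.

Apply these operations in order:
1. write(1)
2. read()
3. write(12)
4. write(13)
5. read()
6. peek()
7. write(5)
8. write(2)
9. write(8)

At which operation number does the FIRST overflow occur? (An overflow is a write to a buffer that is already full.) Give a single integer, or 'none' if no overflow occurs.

After op 1 (write(1)): arr=[1 _ _] head=0 tail=1 count=1
After op 2 (read()): arr=[1 _ _] head=1 tail=1 count=0
After op 3 (write(12)): arr=[1 12 _] head=1 tail=2 count=1
After op 4 (write(13)): arr=[1 12 13] head=1 tail=0 count=2
After op 5 (read()): arr=[1 12 13] head=2 tail=0 count=1
After op 6 (peek()): arr=[1 12 13] head=2 tail=0 count=1
After op 7 (write(5)): arr=[5 12 13] head=2 tail=1 count=2
After op 8 (write(2)): arr=[5 2 13] head=2 tail=2 count=3
After op 9 (write(8)): arr=[5 2 8] head=0 tail=0 count=3

Answer: 9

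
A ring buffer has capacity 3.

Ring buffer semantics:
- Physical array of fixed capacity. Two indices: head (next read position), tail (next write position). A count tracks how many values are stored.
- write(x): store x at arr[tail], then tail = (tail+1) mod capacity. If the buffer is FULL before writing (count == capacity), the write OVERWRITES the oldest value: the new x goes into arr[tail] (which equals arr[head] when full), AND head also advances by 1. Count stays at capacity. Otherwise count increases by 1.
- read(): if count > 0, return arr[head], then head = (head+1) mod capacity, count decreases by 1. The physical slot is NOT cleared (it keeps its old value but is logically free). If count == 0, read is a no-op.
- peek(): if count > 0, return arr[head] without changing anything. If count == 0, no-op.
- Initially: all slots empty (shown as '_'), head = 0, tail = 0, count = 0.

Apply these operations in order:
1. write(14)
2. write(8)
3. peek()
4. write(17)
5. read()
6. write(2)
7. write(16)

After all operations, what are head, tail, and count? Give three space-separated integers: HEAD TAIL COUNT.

Answer: 2 2 3

Derivation:
After op 1 (write(14)): arr=[14 _ _] head=0 tail=1 count=1
After op 2 (write(8)): arr=[14 8 _] head=0 tail=2 count=2
After op 3 (peek()): arr=[14 8 _] head=0 tail=2 count=2
After op 4 (write(17)): arr=[14 8 17] head=0 tail=0 count=3
After op 5 (read()): arr=[14 8 17] head=1 tail=0 count=2
After op 6 (write(2)): arr=[2 8 17] head=1 tail=1 count=3
After op 7 (write(16)): arr=[2 16 17] head=2 tail=2 count=3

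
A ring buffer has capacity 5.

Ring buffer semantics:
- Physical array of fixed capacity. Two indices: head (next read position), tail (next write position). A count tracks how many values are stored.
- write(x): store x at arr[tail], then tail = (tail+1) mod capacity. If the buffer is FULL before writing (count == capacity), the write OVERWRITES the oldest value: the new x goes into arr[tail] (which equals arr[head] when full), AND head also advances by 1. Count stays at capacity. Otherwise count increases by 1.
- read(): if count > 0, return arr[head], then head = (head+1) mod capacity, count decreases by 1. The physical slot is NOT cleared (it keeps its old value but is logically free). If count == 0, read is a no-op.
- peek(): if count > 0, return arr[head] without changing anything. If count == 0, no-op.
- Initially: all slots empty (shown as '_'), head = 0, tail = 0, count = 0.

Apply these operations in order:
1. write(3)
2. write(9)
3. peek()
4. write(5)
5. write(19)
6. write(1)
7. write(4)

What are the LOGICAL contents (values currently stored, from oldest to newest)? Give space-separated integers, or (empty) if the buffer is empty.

After op 1 (write(3)): arr=[3 _ _ _ _] head=0 tail=1 count=1
After op 2 (write(9)): arr=[3 9 _ _ _] head=0 tail=2 count=2
After op 3 (peek()): arr=[3 9 _ _ _] head=0 tail=2 count=2
After op 4 (write(5)): arr=[3 9 5 _ _] head=0 tail=3 count=3
After op 5 (write(19)): arr=[3 9 5 19 _] head=0 tail=4 count=4
After op 6 (write(1)): arr=[3 9 5 19 1] head=0 tail=0 count=5
After op 7 (write(4)): arr=[4 9 5 19 1] head=1 tail=1 count=5

Answer: 9 5 19 1 4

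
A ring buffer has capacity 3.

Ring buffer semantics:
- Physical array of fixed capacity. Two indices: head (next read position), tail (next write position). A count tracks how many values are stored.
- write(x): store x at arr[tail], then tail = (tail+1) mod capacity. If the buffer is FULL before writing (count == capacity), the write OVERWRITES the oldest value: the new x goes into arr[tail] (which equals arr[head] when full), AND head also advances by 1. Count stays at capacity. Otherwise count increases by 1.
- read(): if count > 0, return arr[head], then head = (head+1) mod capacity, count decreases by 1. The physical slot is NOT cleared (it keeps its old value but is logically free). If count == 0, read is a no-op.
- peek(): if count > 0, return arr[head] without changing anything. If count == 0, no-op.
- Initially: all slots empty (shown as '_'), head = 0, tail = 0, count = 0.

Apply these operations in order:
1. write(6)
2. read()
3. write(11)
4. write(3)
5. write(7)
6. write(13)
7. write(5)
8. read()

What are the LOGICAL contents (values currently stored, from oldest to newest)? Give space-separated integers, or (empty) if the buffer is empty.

Answer: 13 5

Derivation:
After op 1 (write(6)): arr=[6 _ _] head=0 tail=1 count=1
After op 2 (read()): arr=[6 _ _] head=1 tail=1 count=0
After op 3 (write(11)): arr=[6 11 _] head=1 tail=2 count=1
After op 4 (write(3)): arr=[6 11 3] head=1 tail=0 count=2
After op 5 (write(7)): arr=[7 11 3] head=1 tail=1 count=3
After op 6 (write(13)): arr=[7 13 3] head=2 tail=2 count=3
After op 7 (write(5)): arr=[7 13 5] head=0 tail=0 count=3
After op 8 (read()): arr=[7 13 5] head=1 tail=0 count=2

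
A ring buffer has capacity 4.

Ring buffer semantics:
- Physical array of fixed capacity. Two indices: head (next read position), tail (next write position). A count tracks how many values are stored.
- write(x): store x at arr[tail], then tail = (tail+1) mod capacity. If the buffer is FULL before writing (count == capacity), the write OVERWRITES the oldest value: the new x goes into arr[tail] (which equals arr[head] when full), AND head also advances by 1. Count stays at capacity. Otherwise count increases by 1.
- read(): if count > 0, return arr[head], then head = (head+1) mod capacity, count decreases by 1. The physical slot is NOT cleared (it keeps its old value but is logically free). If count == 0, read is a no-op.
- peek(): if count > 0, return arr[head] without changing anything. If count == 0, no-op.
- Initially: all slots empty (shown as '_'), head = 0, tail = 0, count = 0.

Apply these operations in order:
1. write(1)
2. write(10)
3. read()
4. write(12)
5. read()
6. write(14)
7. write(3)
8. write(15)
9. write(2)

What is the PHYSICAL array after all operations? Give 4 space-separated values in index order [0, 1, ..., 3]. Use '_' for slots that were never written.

After op 1 (write(1)): arr=[1 _ _ _] head=0 tail=1 count=1
After op 2 (write(10)): arr=[1 10 _ _] head=0 tail=2 count=2
After op 3 (read()): arr=[1 10 _ _] head=1 tail=2 count=1
After op 4 (write(12)): arr=[1 10 12 _] head=1 tail=3 count=2
After op 5 (read()): arr=[1 10 12 _] head=2 tail=3 count=1
After op 6 (write(14)): arr=[1 10 12 14] head=2 tail=0 count=2
After op 7 (write(3)): arr=[3 10 12 14] head=2 tail=1 count=3
After op 8 (write(15)): arr=[3 15 12 14] head=2 tail=2 count=4
After op 9 (write(2)): arr=[3 15 2 14] head=3 tail=3 count=4

Answer: 3 15 2 14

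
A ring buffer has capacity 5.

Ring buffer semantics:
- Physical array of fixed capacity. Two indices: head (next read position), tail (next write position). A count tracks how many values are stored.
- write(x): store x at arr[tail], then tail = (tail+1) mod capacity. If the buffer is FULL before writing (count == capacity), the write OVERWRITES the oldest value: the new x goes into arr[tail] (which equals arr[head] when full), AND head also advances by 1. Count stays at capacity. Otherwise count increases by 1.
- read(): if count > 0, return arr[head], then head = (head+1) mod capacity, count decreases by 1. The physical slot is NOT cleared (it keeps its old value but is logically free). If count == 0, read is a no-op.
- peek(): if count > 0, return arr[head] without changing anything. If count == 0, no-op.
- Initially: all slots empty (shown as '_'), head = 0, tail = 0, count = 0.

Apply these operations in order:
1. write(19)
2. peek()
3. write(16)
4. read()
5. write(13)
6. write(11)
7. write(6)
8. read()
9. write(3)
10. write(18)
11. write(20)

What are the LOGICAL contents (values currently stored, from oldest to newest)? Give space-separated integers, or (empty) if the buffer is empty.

Answer: 11 6 3 18 20

Derivation:
After op 1 (write(19)): arr=[19 _ _ _ _] head=0 tail=1 count=1
After op 2 (peek()): arr=[19 _ _ _ _] head=0 tail=1 count=1
After op 3 (write(16)): arr=[19 16 _ _ _] head=0 tail=2 count=2
After op 4 (read()): arr=[19 16 _ _ _] head=1 tail=2 count=1
After op 5 (write(13)): arr=[19 16 13 _ _] head=1 tail=3 count=2
After op 6 (write(11)): arr=[19 16 13 11 _] head=1 tail=4 count=3
After op 7 (write(6)): arr=[19 16 13 11 6] head=1 tail=0 count=4
After op 8 (read()): arr=[19 16 13 11 6] head=2 tail=0 count=3
After op 9 (write(3)): arr=[3 16 13 11 6] head=2 tail=1 count=4
After op 10 (write(18)): arr=[3 18 13 11 6] head=2 tail=2 count=5
After op 11 (write(20)): arr=[3 18 20 11 6] head=3 tail=3 count=5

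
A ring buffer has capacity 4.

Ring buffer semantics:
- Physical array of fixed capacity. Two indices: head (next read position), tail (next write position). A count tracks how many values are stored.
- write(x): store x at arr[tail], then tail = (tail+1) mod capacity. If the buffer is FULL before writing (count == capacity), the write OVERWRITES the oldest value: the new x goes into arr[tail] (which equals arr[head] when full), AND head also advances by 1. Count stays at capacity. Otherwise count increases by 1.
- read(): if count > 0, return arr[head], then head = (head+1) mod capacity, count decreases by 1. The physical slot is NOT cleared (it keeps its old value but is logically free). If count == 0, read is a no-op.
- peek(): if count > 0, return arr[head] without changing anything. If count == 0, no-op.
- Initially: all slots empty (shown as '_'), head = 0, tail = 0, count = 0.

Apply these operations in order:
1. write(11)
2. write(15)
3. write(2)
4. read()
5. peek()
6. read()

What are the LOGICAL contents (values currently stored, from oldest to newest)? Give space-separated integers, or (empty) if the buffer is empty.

Answer: 2

Derivation:
After op 1 (write(11)): arr=[11 _ _ _] head=0 tail=1 count=1
After op 2 (write(15)): arr=[11 15 _ _] head=0 tail=2 count=2
After op 3 (write(2)): arr=[11 15 2 _] head=0 tail=3 count=3
After op 4 (read()): arr=[11 15 2 _] head=1 tail=3 count=2
After op 5 (peek()): arr=[11 15 2 _] head=1 tail=3 count=2
After op 6 (read()): arr=[11 15 2 _] head=2 tail=3 count=1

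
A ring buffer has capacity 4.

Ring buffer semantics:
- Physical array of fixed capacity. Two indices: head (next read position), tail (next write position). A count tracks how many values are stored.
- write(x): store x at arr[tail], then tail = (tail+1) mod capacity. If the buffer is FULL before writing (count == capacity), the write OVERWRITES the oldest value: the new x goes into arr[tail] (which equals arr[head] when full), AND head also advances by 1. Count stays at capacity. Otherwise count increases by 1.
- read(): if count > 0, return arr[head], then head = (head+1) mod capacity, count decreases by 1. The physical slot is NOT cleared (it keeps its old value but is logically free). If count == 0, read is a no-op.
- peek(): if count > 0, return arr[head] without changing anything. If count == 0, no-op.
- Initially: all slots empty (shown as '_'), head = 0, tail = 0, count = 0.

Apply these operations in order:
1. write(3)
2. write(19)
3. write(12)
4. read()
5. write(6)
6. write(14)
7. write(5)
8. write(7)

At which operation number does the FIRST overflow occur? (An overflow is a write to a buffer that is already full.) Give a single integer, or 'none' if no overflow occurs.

After op 1 (write(3)): arr=[3 _ _ _] head=0 tail=1 count=1
After op 2 (write(19)): arr=[3 19 _ _] head=0 tail=2 count=2
After op 3 (write(12)): arr=[3 19 12 _] head=0 tail=3 count=3
After op 4 (read()): arr=[3 19 12 _] head=1 tail=3 count=2
After op 5 (write(6)): arr=[3 19 12 6] head=1 tail=0 count=3
After op 6 (write(14)): arr=[14 19 12 6] head=1 tail=1 count=4
After op 7 (write(5)): arr=[14 5 12 6] head=2 tail=2 count=4
After op 8 (write(7)): arr=[14 5 7 6] head=3 tail=3 count=4

Answer: 7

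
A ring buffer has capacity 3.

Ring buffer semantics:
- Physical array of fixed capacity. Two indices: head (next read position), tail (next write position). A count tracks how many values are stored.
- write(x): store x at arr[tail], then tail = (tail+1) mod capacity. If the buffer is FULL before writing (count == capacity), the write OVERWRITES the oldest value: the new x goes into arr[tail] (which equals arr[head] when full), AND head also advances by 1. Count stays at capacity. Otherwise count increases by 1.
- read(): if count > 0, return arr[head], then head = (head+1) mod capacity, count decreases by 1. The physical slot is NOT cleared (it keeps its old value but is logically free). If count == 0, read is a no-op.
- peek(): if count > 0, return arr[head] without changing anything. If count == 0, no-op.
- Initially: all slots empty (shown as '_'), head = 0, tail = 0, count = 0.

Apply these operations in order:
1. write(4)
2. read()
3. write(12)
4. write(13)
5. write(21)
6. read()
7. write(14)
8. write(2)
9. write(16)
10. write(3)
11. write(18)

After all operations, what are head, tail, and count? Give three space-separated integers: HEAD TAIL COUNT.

After op 1 (write(4)): arr=[4 _ _] head=0 tail=1 count=1
After op 2 (read()): arr=[4 _ _] head=1 tail=1 count=0
After op 3 (write(12)): arr=[4 12 _] head=1 tail=2 count=1
After op 4 (write(13)): arr=[4 12 13] head=1 tail=0 count=2
After op 5 (write(21)): arr=[21 12 13] head=1 tail=1 count=3
After op 6 (read()): arr=[21 12 13] head=2 tail=1 count=2
After op 7 (write(14)): arr=[21 14 13] head=2 tail=2 count=3
After op 8 (write(2)): arr=[21 14 2] head=0 tail=0 count=3
After op 9 (write(16)): arr=[16 14 2] head=1 tail=1 count=3
After op 10 (write(3)): arr=[16 3 2] head=2 tail=2 count=3
After op 11 (write(18)): arr=[16 3 18] head=0 tail=0 count=3

Answer: 0 0 3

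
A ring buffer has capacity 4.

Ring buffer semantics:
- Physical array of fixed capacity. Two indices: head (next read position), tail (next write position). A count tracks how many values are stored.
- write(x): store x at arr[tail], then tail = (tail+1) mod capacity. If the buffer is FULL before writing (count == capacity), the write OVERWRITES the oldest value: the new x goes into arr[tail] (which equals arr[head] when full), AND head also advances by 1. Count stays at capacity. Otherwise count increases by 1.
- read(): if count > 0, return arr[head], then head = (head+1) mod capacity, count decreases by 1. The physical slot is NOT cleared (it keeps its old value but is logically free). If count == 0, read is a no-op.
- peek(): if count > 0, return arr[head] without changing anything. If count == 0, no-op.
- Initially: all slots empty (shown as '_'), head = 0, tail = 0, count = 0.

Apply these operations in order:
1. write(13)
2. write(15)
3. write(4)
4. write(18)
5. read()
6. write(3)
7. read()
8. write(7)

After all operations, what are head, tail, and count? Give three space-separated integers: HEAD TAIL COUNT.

Answer: 2 2 4

Derivation:
After op 1 (write(13)): arr=[13 _ _ _] head=0 tail=1 count=1
After op 2 (write(15)): arr=[13 15 _ _] head=0 tail=2 count=2
After op 3 (write(4)): arr=[13 15 4 _] head=0 tail=3 count=3
After op 4 (write(18)): arr=[13 15 4 18] head=0 tail=0 count=4
After op 5 (read()): arr=[13 15 4 18] head=1 tail=0 count=3
After op 6 (write(3)): arr=[3 15 4 18] head=1 tail=1 count=4
After op 7 (read()): arr=[3 15 4 18] head=2 tail=1 count=3
After op 8 (write(7)): arr=[3 7 4 18] head=2 tail=2 count=4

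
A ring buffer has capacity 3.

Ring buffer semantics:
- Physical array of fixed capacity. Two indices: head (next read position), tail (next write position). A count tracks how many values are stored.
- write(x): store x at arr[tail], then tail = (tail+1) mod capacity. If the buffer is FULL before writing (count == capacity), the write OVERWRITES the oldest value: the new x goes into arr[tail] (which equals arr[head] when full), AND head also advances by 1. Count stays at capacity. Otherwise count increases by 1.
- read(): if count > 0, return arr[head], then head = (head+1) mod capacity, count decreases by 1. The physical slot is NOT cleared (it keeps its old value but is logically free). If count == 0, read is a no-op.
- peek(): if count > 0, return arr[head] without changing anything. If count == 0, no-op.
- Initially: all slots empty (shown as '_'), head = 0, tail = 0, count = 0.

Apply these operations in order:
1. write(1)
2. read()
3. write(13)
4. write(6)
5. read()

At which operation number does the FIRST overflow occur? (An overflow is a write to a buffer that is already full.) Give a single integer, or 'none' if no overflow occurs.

After op 1 (write(1)): arr=[1 _ _] head=0 tail=1 count=1
After op 2 (read()): arr=[1 _ _] head=1 tail=1 count=0
After op 3 (write(13)): arr=[1 13 _] head=1 tail=2 count=1
After op 4 (write(6)): arr=[1 13 6] head=1 tail=0 count=2
After op 5 (read()): arr=[1 13 6] head=2 tail=0 count=1

Answer: none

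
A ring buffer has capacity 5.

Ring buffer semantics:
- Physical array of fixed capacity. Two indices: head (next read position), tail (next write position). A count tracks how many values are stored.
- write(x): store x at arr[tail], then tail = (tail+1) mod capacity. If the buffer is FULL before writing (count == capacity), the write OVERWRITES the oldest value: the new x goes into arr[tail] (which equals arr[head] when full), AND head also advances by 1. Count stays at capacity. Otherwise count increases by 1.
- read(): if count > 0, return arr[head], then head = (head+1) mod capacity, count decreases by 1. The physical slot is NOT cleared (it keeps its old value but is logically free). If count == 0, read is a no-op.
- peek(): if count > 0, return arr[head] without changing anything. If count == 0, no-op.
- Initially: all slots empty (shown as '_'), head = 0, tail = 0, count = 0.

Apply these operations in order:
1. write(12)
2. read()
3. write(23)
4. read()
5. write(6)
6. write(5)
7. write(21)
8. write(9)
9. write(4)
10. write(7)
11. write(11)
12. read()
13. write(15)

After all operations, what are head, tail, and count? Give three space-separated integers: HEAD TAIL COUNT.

Answer: 0 0 5

Derivation:
After op 1 (write(12)): arr=[12 _ _ _ _] head=0 tail=1 count=1
After op 2 (read()): arr=[12 _ _ _ _] head=1 tail=1 count=0
After op 3 (write(23)): arr=[12 23 _ _ _] head=1 tail=2 count=1
After op 4 (read()): arr=[12 23 _ _ _] head=2 tail=2 count=0
After op 5 (write(6)): arr=[12 23 6 _ _] head=2 tail=3 count=1
After op 6 (write(5)): arr=[12 23 6 5 _] head=2 tail=4 count=2
After op 7 (write(21)): arr=[12 23 6 5 21] head=2 tail=0 count=3
After op 8 (write(9)): arr=[9 23 6 5 21] head=2 tail=1 count=4
After op 9 (write(4)): arr=[9 4 6 5 21] head=2 tail=2 count=5
After op 10 (write(7)): arr=[9 4 7 5 21] head=3 tail=3 count=5
After op 11 (write(11)): arr=[9 4 7 11 21] head=4 tail=4 count=5
After op 12 (read()): arr=[9 4 7 11 21] head=0 tail=4 count=4
After op 13 (write(15)): arr=[9 4 7 11 15] head=0 tail=0 count=5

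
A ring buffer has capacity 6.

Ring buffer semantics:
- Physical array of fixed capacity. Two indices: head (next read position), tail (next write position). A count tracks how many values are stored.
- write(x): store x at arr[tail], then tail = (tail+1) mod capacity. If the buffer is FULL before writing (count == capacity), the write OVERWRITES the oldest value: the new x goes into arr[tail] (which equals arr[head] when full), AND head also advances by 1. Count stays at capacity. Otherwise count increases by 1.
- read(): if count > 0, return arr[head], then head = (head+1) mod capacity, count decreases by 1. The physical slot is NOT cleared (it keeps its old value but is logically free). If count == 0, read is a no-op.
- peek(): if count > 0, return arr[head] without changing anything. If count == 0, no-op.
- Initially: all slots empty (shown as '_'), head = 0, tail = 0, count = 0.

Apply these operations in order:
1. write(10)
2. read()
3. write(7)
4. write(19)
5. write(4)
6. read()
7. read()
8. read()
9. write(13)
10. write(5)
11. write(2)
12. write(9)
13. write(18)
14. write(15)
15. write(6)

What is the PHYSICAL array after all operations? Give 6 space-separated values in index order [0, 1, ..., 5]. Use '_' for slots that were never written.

Answer: 2 9 18 15 6 5

Derivation:
After op 1 (write(10)): arr=[10 _ _ _ _ _] head=0 tail=1 count=1
After op 2 (read()): arr=[10 _ _ _ _ _] head=1 tail=1 count=0
After op 3 (write(7)): arr=[10 7 _ _ _ _] head=1 tail=2 count=1
After op 4 (write(19)): arr=[10 7 19 _ _ _] head=1 tail=3 count=2
After op 5 (write(4)): arr=[10 7 19 4 _ _] head=1 tail=4 count=3
After op 6 (read()): arr=[10 7 19 4 _ _] head=2 tail=4 count=2
After op 7 (read()): arr=[10 7 19 4 _ _] head=3 tail=4 count=1
After op 8 (read()): arr=[10 7 19 4 _ _] head=4 tail=4 count=0
After op 9 (write(13)): arr=[10 7 19 4 13 _] head=4 tail=5 count=1
After op 10 (write(5)): arr=[10 7 19 4 13 5] head=4 tail=0 count=2
After op 11 (write(2)): arr=[2 7 19 4 13 5] head=4 tail=1 count=3
After op 12 (write(9)): arr=[2 9 19 4 13 5] head=4 tail=2 count=4
After op 13 (write(18)): arr=[2 9 18 4 13 5] head=4 tail=3 count=5
After op 14 (write(15)): arr=[2 9 18 15 13 5] head=4 tail=4 count=6
After op 15 (write(6)): arr=[2 9 18 15 6 5] head=5 tail=5 count=6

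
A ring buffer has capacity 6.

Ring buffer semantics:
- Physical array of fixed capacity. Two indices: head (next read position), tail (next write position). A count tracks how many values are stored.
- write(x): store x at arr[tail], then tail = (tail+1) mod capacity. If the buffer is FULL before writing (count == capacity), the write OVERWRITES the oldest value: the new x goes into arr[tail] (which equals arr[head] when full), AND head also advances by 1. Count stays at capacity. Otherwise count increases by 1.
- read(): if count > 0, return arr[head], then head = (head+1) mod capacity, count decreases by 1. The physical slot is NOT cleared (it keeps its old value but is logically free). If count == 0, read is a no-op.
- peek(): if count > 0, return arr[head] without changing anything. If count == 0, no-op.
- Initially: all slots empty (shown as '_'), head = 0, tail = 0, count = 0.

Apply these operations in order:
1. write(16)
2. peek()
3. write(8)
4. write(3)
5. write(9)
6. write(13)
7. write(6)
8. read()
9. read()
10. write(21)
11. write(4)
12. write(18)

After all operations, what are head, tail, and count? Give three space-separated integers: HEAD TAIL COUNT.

After op 1 (write(16)): arr=[16 _ _ _ _ _] head=0 tail=1 count=1
After op 2 (peek()): arr=[16 _ _ _ _ _] head=0 tail=1 count=1
After op 3 (write(8)): arr=[16 8 _ _ _ _] head=0 tail=2 count=2
After op 4 (write(3)): arr=[16 8 3 _ _ _] head=0 tail=3 count=3
After op 5 (write(9)): arr=[16 8 3 9 _ _] head=0 tail=4 count=4
After op 6 (write(13)): arr=[16 8 3 9 13 _] head=0 tail=5 count=5
After op 7 (write(6)): arr=[16 8 3 9 13 6] head=0 tail=0 count=6
After op 8 (read()): arr=[16 8 3 9 13 6] head=1 tail=0 count=5
After op 9 (read()): arr=[16 8 3 9 13 6] head=2 tail=0 count=4
After op 10 (write(21)): arr=[21 8 3 9 13 6] head=2 tail=1 count=5
After op 11 (write(4)): arr=[21 4 3 9 13 6] head=2 tail=2 count=6
After op 12 (write(18)): arr=[21 4 18 9 13 6] head=3 tail=3 count=6

Answer: 3 3 6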